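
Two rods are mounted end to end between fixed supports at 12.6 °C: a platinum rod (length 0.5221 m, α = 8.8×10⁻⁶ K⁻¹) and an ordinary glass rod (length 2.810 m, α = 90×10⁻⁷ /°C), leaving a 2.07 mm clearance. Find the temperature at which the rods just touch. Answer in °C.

α₁L₁ = 4.59448×10⁻⁶ m/K, α₂L₂ = 2.529×10⁻⁵ m/K → total 2.988448×10⁻⁵ m/K
ΔT = g/(α₁L₁+α₂L₂) = 2.07×10⁻³ / 2.988448×10⁻⁵ = 69.267 K
T = 12.6 + 69.267 = 81.867 °C

T = 81.9 °C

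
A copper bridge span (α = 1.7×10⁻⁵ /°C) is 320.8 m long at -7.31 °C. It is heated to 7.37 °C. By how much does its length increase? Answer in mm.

|ΔT| = |7.37 − (-7.31)| = 14.68 K
ΔL = αL₀ΔT = (1.7×10⁻⁵)(320.8)(14.68) = 8.01×10⁻² m

ΔL = 80.1 mm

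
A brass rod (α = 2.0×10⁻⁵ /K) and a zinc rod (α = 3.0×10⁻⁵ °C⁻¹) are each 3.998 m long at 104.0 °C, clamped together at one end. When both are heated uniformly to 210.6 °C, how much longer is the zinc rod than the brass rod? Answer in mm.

ΔT = 106.6 K
brass: ΔL = 2.0×10⁻⁵ × 3.998 m × 106.6 = 8.5237×10⁻³ m = 8.5237 mm
zinc: ΔL = 3.0×10⁻⁵ × 3.998 m × 106.6 = 1.2786×10⁻² m = 12.786 mm
difference = 12.786 − 8.5237 = 4.2623 mm

4.26 mm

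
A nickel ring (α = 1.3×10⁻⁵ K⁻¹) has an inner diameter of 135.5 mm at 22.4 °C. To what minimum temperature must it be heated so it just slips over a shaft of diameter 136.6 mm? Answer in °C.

T = 647 °C

Required Δd = 136.6 − 135.5 = 1.1 mm
Δd = αd₀ΔT ⇒ ΔT = Δd/(αd₀) = 1.1 / (1.3×10⁻⁵ × 135.5) = 624.47 K
T_min = 22.4 + 624.47 = 646.87 °C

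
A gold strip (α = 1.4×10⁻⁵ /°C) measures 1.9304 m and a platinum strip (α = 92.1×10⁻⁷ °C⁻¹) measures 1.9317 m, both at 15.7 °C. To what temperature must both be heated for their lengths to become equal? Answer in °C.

T = 156.5 °C

Equal length when α₁L₁ΔT − α₂L₂ΔT = L₂ − L₁ = 1.30×10⁻³ m
α₁L₁ = 2.70256×10⁻⁵, α₂L₂ = 1.7790957×10⁻⁵ → Δ(αL) = 9.234643×10⁻⁶ m/K
ΔT = 1.30×10⁻³ / 9.234643×10⁻⁶ = 140.774 K, so T = 15.7 + 140.774 = 156.474 °C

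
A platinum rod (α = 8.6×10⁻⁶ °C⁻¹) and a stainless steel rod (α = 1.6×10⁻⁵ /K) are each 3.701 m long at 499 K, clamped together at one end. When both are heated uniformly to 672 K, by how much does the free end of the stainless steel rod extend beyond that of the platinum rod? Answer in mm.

4.74 mm

ΔT = 173 K
platinum: ΔL = 8.6×10⁻⁶ × 3.701 m × 173 = 5.5063×10⁻³ m = 5.5063 mm
stainless steel: ΔL = 1.6×10⁻⁵ × 3.701 m × 173 = 1.0244×10⁻² m = 10.244 mm
difference = 10.244 − 5.5063 = 4.7377 mm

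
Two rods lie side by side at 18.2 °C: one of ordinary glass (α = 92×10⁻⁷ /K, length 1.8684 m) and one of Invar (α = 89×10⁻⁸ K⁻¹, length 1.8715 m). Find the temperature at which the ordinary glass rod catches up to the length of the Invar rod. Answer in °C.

T = 217.9 °C

L₁(1 + α₁ΔT) = L₂(1 + α₂ΔT) ⇒ ΔT = (L₂ − L₁)/(α₁L₁ − α₂L₂)
L₂ − L₁ = 1.8715 − 1.8684 = 3.10×10⁻³ m
α₁L₁ − α₂L₂ = 92×10⁻⁷×1.8684 − 89×10⁻⁸×1.8715 = 1.5523645×10⁻⁵ m/K
ΔT = 3.10×10⁻³ / 1.5523645×10⁻⁵ = 199.695 K
T = 18.2 + 199.695 = 217.895 °C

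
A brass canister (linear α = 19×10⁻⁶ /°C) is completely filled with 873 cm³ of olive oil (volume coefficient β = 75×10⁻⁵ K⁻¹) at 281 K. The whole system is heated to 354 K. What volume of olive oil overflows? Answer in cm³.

44.2 cm³

The canister also expands: β_container ≈ 3α = 5.7×10⁻⁵ /K
Net overflow = V₀(β_liq − 3α_cont)ΔT
β − 3α = 7.50×10⁻⁴ − 5.7×10⁻⁵ = 6.93×10⁻⁴ /K; ΔT = 73 K
ΔV = 873 × 6.93×10⁻⁴ × 73 = 44.2 cm³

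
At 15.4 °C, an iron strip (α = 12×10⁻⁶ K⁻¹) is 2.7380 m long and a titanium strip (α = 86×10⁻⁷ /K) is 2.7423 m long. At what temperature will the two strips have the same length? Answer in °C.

L₁(1 + α₁ΔT) = L₂(1 + α₂ΔT) ⇒ ΔT = (L₂ − L₁)/(α₁L₁ − α₂L₂)
L₂ − L₁ = 2.7423 − 2.7380 = 4.30×10⁻³ m
α₁L₁ − α₂L₂ = 12×10⁻⁶×2.7380 − 86×10⁻⁷×2.7423 = 9.27222×10⁻⁶ m/K
ΔT = 4.30×10⁻³ / 9.27222×10⁻⁶ = 463.751 K
T = 15.4 + 463.751 = 479.151 °C

T = 479.2 °C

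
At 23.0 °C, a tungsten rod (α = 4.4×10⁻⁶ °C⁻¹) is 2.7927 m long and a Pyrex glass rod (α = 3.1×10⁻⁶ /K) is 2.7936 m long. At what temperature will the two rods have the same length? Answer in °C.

L₁(1 + α₁ΔT) = L₂(1 + α₂ΔT) ⇒ ΔT = (L₂ − L₁)/(α₁L₁ − α₂L₂)
L₂ − L₁ = 2.7936 − 2.7927 = 9.00×10⁻⁴ m
α₁L₁ − α₂L₂ = 4.4×10⁻⁶×2.7927 − 3.1×10⁻⁶×2.7936 = 3.62772×10⁻⁶ m/K
ΔT = 9.00×10⁻⁴ / 3.62772×10⁻⁶ = 248.090 K
T = 23.0 + 248.090 = 271.090 °C

T = 271.1 °C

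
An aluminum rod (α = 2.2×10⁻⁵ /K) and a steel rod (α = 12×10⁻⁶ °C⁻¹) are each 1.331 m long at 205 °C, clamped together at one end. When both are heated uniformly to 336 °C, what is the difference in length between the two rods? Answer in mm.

1.74 mm

ΔT = 131 K
aluminum: ΔL = 2.2×10⁻⁵ × 1.331 m × 131 = 3.8359×10⁻³ m = 3.8359 mm
steel: ΔL = 12×10⁻⁶ × 1.331 m × 131 = 2.0923×10⁻³ m = 2.0923 mm
difference = 3.8359 − 2.0923 = 1.7436 mm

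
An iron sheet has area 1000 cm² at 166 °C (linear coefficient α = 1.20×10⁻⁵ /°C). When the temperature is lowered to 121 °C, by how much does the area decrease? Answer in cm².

ΔA = 1.08 cm²

Area coefficient ≈ 2α; |ΔT| = 45 K
ΔA = 2αA₀ΔT = 2(1.20×10⁻⁵)(1000)(45) = 1.08 cm²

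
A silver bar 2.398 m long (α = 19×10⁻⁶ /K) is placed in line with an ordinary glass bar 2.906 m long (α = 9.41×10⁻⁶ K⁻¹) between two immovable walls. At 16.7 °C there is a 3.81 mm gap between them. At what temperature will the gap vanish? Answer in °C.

T = 69.0 °C

Gap closes when ΔL₁ + ΔL₂ = 3.81 mm = 3.81×10⁻³ m
(α₁L₁ + α₂L₂)ΔT = g
α₁L₁ + α₂L₂ = 19×10⁻⁶×2.398 + 9.41×10⁻⁶×2.906 = 7.290746×10⁻⁵ m/K
ΔT = 3.81×10⁻³ / 7.290746×10⁻⁵ = 52.258 K
T = 16.7 + 52.258 = 68.958 °C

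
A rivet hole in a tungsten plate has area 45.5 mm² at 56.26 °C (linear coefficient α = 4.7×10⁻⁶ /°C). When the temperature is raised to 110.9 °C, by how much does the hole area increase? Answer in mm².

ΔA = 0.0234 mm²

Area coefficient ≈ 2α; |ΔT| = 54.64 K
ΔA = 2αA₀ΔT = 2(4.7×10⁻⁶)(45.5)(54.64) = 0.0234 mm²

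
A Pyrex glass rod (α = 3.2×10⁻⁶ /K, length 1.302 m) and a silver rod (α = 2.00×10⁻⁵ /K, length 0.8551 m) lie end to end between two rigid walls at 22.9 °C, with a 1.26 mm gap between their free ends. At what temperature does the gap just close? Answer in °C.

α₁L₁ = 4.1664×10⁻⁶ m/K, α₂L₂ = 1.7102×10⁻⁵ m/K → total 2.12684×10⁻⁵ m/K
ΔT = g/(α₁L₁+α₂L₂) = 1.26×10⁻³ / 2.12684×10⁻⁵ = 59.243 K
T = 22.9 + 59.243 = 82.143 °C

T = 82.1 °C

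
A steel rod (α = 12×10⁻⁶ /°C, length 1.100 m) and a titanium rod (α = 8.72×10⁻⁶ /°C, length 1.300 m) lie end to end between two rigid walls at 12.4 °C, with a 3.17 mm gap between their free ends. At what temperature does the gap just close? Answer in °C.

T = 142 °C

Gap closes when ΔL₁ + ΔL₂ = 3.17 mm = 3.17×10⁻³ m
(α₁L₁ + α₂L₂)ΔT = g
α₁L₁ + α₂L₂ = 12×10⁻⁶×1.100 + 8.72×10⁻⁶×1.300 = 2.4536×10⁻⁵ m/K
ΔT = 3.17×10⁻³ / 2.4536×10⁻⁵ = 129.20 K
T = 12.4 + 129.20 = 141.60 °C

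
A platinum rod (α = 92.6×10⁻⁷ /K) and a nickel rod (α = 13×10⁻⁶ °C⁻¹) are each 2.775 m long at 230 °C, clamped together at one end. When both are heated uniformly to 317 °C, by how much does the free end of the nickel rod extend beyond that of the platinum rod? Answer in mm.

0.903 mm

ΔT = 87 K
platinum: ΔL = 92.6×10⁻⁷ × 2.775 m × 87 = 2.2356×10⁻³ m = 2.2356 mm
nickel: ΔL = 13×10⁻⁶ × 2.775 m × 87 = 3.1385×10⁻³ m = 3.1385 mm
difference = 3.1385 − 2.2356 = 0.9029 mm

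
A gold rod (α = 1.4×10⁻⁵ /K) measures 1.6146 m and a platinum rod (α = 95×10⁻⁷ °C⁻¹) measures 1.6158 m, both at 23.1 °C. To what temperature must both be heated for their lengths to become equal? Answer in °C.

T = 188.5 °C

L₁(1 + α₁ΔT) = L₂(1 + α₂ΔT) ⇒ ΔT = (L₂ − L₁)/(α₁L₁ − α₂L₂)
L₂ − L₁ = 1.6158 − 1.6146 = 1.20×10⁻³ m
α₁L₁ − α₂L₂ = 1.4×10⁻⁵×1.6146 − 95×10⁻⁷×1.6158 = 7.2543×10⁻⁶ m/K
ΔT = 1.20×10⁻³ / 7.2543×10⁻⁶ = 165.419 K
T = 23.1 + 165.419 = 188.519 °C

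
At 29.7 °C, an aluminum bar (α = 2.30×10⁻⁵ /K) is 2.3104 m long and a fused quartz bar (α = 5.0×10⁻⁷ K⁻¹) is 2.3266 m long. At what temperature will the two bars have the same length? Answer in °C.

T = 341.4 °C

Equal length when α₁L₁ΔT − α₂L₂ΔT = L₂ − L₁ = 1.62×10⁻² m
α₁L₁ = 5.31392×10⁻⁵, α₂L₂ = 1.1633×10⁻⁶ → Δ(αL) = 5.19759×10⁻⁵ m/K
ΔT = 1.62×10⁻² / 5.19759×10⁻⁵ = 311.683 K, so T = 29.7 + 311.683 = 341.383 °C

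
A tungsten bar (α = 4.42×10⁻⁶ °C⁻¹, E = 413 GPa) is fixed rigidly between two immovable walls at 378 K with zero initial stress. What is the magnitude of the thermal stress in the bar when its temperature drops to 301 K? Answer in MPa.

Fully constrained: the free strain ε = αΔT is blocked, so σ = Eε = EαΔT.
|ΔT| = 77 K
σ = 413×10⁹ × 4.42×10⁻⁶ × 77 = 1.41×10⁸ Pa

σ = 141 MPa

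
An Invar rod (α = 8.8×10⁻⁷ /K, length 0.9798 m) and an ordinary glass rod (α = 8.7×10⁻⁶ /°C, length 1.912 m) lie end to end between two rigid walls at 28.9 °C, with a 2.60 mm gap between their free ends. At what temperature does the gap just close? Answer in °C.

T = 178 °C

Gap closes when ΔL₁ + ΔL₂ = 2.60 mm = 2.60×10⁻³ m
(α₁L₁ + α₂L₂)ΔT = g
α₁L₁ + α₂L₂ = 8.8×10⁻⁷×0.9798 + 8.7×10⁻⁶×1.912 = 1.7496624×10⁻⁵ m/K
ΔT = 2.60×10⁻³ / 1.7496624×10⁻⁵ = 148.60 K
T = 28.9 + 148.60 = 177.50 °C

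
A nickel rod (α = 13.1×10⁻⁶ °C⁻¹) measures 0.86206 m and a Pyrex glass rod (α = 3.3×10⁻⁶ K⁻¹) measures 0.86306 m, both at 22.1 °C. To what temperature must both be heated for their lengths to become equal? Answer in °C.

L₁(1 + α₁ΔT) = L₂(1 + α₂ΔT) ⇒ ΔT = (L₂ − L₁)/(α₁L₁ − α₂L₂)
L₂ − L₁ = 0.86306 − 0.86206 = 1.00×10⁻³ m
α₁L₁ − α₂L₂ = 13.1×10⁻⁶×0.86206 − 3.3×10⁻⁶×0.86306 = 8.444888×10⁻⁶ m/K
ΔT = 1.00×10⁻³ / 8.444888×10⁻⁶ = 118.415 K
T = 22.1 + 118.415 = 140.515 °C

T = 140.5 °C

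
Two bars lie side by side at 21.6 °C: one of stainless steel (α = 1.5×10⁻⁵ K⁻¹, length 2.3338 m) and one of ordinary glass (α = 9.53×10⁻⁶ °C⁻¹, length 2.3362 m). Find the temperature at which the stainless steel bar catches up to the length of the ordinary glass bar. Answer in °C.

L₁(1 + α₁ΔT) = L₂(1 + α₂ΔT) ⇒ ΔT = (L₂ − L₁)/(α₁L₁ − α₂L₂)
L₂ − L₁ = 2.3362 − 2.3338 = 2.40×10⁻³ m
α₁L₁ − α₂L₂ = 1.5×10⁻⁵×2.3338 − 9.53×10⁻⁶×2.3362 = 1.2743014×10⁻⁵ m/K
ΔT = 2.40×10⁻³ / 1.2743014×10⁻⁵ = 188.338 K
T = 21.6 + 188.338 = 209.938 °C

T = 209.9 °C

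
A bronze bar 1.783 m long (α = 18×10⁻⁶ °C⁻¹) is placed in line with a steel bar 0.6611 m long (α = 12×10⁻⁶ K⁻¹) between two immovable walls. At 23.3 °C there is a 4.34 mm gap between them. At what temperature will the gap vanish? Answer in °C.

Gap closes when ΔL₁ + ΔL₂ = 4.34 mm = 4.34×10⁻³ m
(α₁L₁ + α₂L₂)ΔT = g
α₁L₁ + α₂L₂ = 18×10⁻⁶×1.783 + 12×10⁻⁶×0.6611 = 4.00272×10⁻⁵ m/K
ΔT = 4.34×10⁻³ / 4.00272×10⁻⁵ = 108.43 K
T = 23.3 + 108.43 = 131.73 °C

T = 132 °C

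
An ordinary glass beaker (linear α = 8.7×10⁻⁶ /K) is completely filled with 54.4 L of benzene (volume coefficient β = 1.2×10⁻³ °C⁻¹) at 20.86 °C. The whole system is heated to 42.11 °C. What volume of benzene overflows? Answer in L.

1.36 L

The beaker also expands: β_container ≈ 3α = 2.61×10⁻⁵ /K
Net overflow = V₀(β_liq − 3α_cont)ΔT
β − 3α = 1.20×10⁻³ − 2.61×10⁻⁵ = 1.1739×10⁻³ /K; ΔT = 21.25 K
ΔV = 54.4 × 1.1739×10⁻³ × 21.25 = 1.36 L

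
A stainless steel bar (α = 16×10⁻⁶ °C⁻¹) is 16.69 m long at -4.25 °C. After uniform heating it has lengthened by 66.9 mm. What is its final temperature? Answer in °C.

T = 246 °C

ΔL = αL₀ΔT ⇒ ΔT = ΔL / (αL₀)
ΔT = 66.9×10⁻³ m / (16×10⁻⁶ × 16.69 m) = 250.52 K
T = -4.25 + 250.52 = 246.27 °C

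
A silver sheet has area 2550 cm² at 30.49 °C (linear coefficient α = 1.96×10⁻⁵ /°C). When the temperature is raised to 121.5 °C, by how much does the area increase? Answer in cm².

Area coefficient ≈ 2α; |ΔT| = 91.01 K
ΔA = 2αA₀ΔT = 2(1.96×10⁻⁵)(2550)(91.01) = 9.10 cm²

ΔA = 9.10 cm²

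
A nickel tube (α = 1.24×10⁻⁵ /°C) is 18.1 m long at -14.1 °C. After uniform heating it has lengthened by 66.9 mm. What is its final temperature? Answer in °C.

T = 284 °C

ΔL = αL₀ΔT ⇒ ΔT = ΔL / (αL₀)
ΔT = 66.9×10⁻³ m / (1.24×10⁻⁵ × 18.1 m) = 298.08 K
T = -14.1 + 298.08 = 283.98 °C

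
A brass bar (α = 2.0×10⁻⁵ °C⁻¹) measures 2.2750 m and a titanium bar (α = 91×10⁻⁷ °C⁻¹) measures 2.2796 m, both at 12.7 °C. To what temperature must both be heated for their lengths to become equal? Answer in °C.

T = 198.5 °C

L₁(1 + α₁ΔT) = L₂(1 + α₂ΔT) ⇒ ΔT = (L₂ − L₁)/(α₁L₁ − α₂L₂)
L₂ − L₁ = 2.2796 − 2.2750 = 4.60×10⁻³ m
α₁L₁ − α₂L₂ = 2.0×10⁻⁵×2.2750 − 91×10⁻⁷×2.2796 = 2.475564×10⁻⁵ m/K
ΔT = 4.60×10⁻³ / 2.475564×10⁻⁵ = 185.816 K
T = 12.7 + 185.816 = 198.516 °C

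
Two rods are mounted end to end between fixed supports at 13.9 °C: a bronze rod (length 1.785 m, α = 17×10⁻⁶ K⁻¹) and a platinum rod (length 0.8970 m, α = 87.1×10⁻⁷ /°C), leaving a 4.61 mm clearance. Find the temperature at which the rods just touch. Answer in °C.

T = 135 °C

α₁L₁ = 3.0345×10⁻⁵ m/K, α₂L₂ = 7.81287×10⁻⁶ m/K → total 3.815787×10⁻⁵ m/K
ΔT = g/(α₁L₁+α₂L₂) = 4.61×10⁻³ / 3.815787×10⁻⁵ = 120.81 K
T = 13.9 + 120.81 = 134.71 °C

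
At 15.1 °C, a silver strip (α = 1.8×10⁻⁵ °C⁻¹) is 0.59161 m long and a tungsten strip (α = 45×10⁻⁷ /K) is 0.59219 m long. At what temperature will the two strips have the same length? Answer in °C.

Equal length when α₁L₁ΔT − α₂L₂ΔT = L₂ − L₁ = 5.80×10⁻⁴ m
α₁L₁ = 1.064898×10⁻⁵, α₂L₂ = 2.664855×10⁻⁶ → Δ(αL) = 7.984125×10⁻⁶ m/K
ΔT = 5.80×10⁻⁴ / 7.984125×10⁻⁶ = 72.6442 K, so T = 15.1 + 72.6442 = 87.7442 °C

T = 87.74 °C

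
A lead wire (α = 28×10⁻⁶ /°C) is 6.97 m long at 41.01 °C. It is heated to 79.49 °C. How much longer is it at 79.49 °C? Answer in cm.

|ΔT| = |79.49 − 41.01| = 38.48 K
ΔL = αL₀ΔT = (28×10⁻⁶)(6.97)(38.48) = 7.51×10⁻³ m

ΔL = 0.751 cm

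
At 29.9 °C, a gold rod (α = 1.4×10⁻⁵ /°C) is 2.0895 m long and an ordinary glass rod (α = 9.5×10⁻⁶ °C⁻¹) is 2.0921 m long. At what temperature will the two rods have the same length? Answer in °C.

T = 307.1 °C

Equal length when α₁L₁ΔT − α₂L₂ΔT = L₂ − L₁ = 2.60×10⁻³ m
α₁L₁ = 2.9253×10⁻⁵, α₂L₂ = 1.987495×10⁻⁵ → Δ(αL) = 9.37805×10⁻⁶ m/K
ΔT = 2.60×10⁻³ / 9.37805×10⁻⁶ = 277.243 K, so T = 29.9 + 277.243 = 307.143 °C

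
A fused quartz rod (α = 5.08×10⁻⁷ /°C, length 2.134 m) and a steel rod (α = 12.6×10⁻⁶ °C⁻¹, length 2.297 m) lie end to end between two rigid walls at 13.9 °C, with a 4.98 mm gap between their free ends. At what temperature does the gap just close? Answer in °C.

α₁L₁ = 1.084072×10⁻⁶ m/K, α₂L₂ = 2.89422×10⁻⁵ m/K → total 3.0026272×10⁻⁵ m/K
ΔT = g/(α₁L₁+α₂L₂) = 4.98×10⁻³ / 3.0026272×10⁻⁵ = 165.85 K
T = 13.9 + 165.85 = 179.75 °C

T = 180 °C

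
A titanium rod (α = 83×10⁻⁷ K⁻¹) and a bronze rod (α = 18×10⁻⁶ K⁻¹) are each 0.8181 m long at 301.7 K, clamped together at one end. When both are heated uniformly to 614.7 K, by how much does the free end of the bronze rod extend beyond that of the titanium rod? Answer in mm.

ΔT = 313.0 K
titanium: ΔL = 83×10⁻⁷ × 0.8181 m × 313.0 = 2.1253×10⁻³ m = 2.1253 mm
bronze: ΔL = 18×10⁻⁶ × 0.8181 m × 313.0 = 4.6092×10⁻³ m = 4.6092 mm
difference = 4.6092 − 2.1253 = 2.4839 mm

2.48 mm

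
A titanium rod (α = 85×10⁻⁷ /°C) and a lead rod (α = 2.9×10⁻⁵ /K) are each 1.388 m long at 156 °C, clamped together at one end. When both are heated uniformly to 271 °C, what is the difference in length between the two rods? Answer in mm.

3.27 mm

ΔT = 115 K
titanium: ΔL = 85×10⁻⁷ × 1.388 m × 115 = 1.3568×10⁻³ m = 1.3568 mm
lead: ΔL = 2.9×10⁻⁵ × 1.388 m × 115 = 4.6290×10⁻³ m = 4.6290 mm
difference = 4.6290 − 1.3568 = 3.2722 mm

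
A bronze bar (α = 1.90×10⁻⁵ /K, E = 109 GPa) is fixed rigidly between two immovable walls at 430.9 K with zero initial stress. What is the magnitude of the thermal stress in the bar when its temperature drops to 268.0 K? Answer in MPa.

σ = 337 MPa

Fully constrained: the free strain ε = αΔT is blocked, so σ = Eε = EαΔT.
|ΔT| = 162.9 K
σ = 109×10⁹ × 1.90×10⁻⁵ × 162.9 = 3.37×10⁸ Pa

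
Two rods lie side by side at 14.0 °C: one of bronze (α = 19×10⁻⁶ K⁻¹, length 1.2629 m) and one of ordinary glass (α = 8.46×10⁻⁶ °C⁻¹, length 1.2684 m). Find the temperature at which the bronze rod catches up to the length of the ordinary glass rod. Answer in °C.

L₁(1 + α₁ΔT) = L₂(1 + α₂ΔT) ⇒ ΔT = (L₂ − L₁)/(α₁L₁ − α₂L₂)
L₂ − L₁ = 1.2684 − 1.2629 = 5.50×10⁻³ m
α₁L₁ − α₂L₂ = 19×10⁻⁶×1.2629 − 8.46×10⁻⁶×1.2684 = 1.3264436×10⁻⁵ m/K
ΔT = 5.50×10⁻³ / 1.3264436×10⁻⁵ = 414.643 K
T = 14.0 + 414.643 = 428.643 °C

T = 428.6 °C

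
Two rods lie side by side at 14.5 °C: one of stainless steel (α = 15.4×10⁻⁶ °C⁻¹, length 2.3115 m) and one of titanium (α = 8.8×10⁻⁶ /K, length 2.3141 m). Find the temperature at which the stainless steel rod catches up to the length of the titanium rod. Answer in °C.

Equal length when α₁L₁ΔT − α₂L₂ΔT = L₂ − L₁ = 2.60×10⁻³ m
α₁L₁ = 3.55971×10⁻⁵, α₂L₂ = 2.036408×10⁻⁵ → Δ(αL) = 1.523302×10⁻⁵ m/K
ΔT = 2.60×10⁻³ / 1.523302×10⁻⁵ = 170.682 K, so T = 14.5 + 170.682 = 185.182 °C

T = 185.2 °C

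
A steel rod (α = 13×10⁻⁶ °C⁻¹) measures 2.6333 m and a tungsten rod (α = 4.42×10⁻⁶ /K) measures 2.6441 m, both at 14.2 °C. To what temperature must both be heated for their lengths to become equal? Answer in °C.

T = 493.2 °C

L₁(1 + α₁ΔT) = L₂(1 + α₂ΔT) ⇒ ΔT = (L₂ − L₁)/(α₁L₁ − α₂L₂)
L₂ − L₁ = 2.6441 − 2.6333 = 1.08×10⁻² m
α₁L₁ − α₂L₂ = 13×10⁻⁶×2.6333 − 4.42×10⁻⁶×2.6441 = 2.2545978×10⁻⁵ m/K
ΔT = 1.08×10⁻² / 2.2545978×10⁻⁵ = 479.021 K
T = 14.2 + 479.021 = 493.221 °C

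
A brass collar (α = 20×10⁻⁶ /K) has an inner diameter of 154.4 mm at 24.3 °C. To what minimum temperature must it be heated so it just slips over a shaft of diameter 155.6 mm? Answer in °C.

Required Δd = 155.6 − 154.4 = 1.2 mm
Δd = αd₀ΔT ⇒ ΔT = Δd/(αd₀) = 1.2 / (20×10⁻⁶ × 154.4) = 388.60 K
T_min = 24.3 + 388.60 = 412.90 °C

T = 413 °C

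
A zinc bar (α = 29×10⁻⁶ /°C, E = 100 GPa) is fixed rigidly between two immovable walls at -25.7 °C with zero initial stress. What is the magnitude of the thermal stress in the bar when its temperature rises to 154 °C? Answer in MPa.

σ = 521 MPa

Fully constrained: the free strain ε = αΔT is blocked, so σ = Eε = EαΔT.
|ΔT| = 179.7 K
σ = 100×10⁹ × 29×10⁻⁶ × 179.7 = 5.21×10⁸ Pa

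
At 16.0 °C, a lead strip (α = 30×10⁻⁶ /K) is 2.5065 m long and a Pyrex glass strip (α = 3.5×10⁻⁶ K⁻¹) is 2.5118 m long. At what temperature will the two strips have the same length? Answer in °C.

T = 95.81 °C

L₁(1 + α₁ΔT) = L₂(1 + α₂ΔT) ⇒ ΔT = (L₂ − L₁)/(α₁L₁ − α₂L₂)
L₂ − L₁ = 2.5118 − 2.5065 = 5.30×10⁻³ m
α₁L₁ − α₂L₂ = 30×10⁻⁶×2.5065 − 3.5×10⁻⁶×2.5118 = 6.64037×10⁻⁵ m/K
ΔT = 5.30×10⁻³ / 6.64037×10⁻⁵ = 79.8148 K
T = 16.0 + 79.8148 = 95.8148 °C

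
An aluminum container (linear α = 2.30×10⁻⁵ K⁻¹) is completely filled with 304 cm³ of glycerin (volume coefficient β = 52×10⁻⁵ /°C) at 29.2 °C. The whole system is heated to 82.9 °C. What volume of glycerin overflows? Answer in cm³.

7.36 cm³

The container also expands: β_container ≈ 3α = 6.9×10⁻⁵ /K
Net overflow = V₀(β_liq − 3α_cont)ΔT
β − 3α = 5.20×10⁻⁴ − 6.9×10⁻⁵ = 4.51×10⁻⁴ /K; ΔT = 53.7 K
ΔV = 304 × 4.51×10⁻⁴ × 53.7 = 7.36 cm³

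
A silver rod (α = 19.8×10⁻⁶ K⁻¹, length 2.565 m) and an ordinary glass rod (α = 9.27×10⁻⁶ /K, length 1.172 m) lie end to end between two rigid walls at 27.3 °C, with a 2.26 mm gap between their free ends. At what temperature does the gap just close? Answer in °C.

T = 64.0 °C

Gap closes when ΔL₁ + ΔL₂ = 2.26 mm = 2.26×10⁻³ m
(α₁L₁ + α₂L₂)ΔT = g
α₁L₁ + α₂L₂ = 19.8×10⁻⁶×2.565 + 9.27×10⁻⁶×1.172 = 6.165144×10⁻⁵ m/K
ΔT = 2.26×10⁻³ / 6.165144×10⁻⁵ = 36.658 K
T = 27.3 + 36.658 = 63.958 °C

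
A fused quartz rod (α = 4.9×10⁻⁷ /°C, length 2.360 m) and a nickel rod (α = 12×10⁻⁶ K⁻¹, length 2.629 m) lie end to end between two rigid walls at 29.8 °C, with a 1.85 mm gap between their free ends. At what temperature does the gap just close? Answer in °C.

α₁L₁ = 1.1564×10⁻⁶ m/K, α₂L₂ = 3.1548×10⁻⁵ m/K → total 3.27044×10⁻⁵ m/K
ΔT = g/(α₁L₁+α₂L₂) = 1.85×10⁻³ / 3.27044×10⁻⁵ = 56.567 K
T = 29.8 + 56.567 = 86.367 °C

T = 86.4 °C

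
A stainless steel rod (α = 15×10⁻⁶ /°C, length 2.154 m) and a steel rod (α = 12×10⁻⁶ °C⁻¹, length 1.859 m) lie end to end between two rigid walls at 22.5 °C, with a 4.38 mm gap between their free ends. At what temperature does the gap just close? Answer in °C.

T = 103 °C

α₁L₁ = 3.231×10⁻⁵ m/K, α₂L₂ = 2.2308×10⁻⁵ m/K → total 5.4618×10⁻⁵ m/K
ΔT = g/(α₁L₁+α₂L₂) = 4.38×10⁻³ / 5.4618×10⁻⁵ = 80.19 K
T = 22.5 + 80.19 = 102.69 °C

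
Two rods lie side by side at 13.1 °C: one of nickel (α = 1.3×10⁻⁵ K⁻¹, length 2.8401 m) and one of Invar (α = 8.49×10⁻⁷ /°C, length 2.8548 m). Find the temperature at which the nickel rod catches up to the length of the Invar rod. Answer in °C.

T = 439.2 °C

L₁(1 + α₁ΔT) = L₂(1 + α₂ΔT) ⇒ ΔT = (L₂ − L₁)/(α₁L₁ − α₂L₂)
L₂ − L₁ = 2.8548 − 2.8401 = 1.47×10⁻² m
α₁L₁ − α₂L₂ = 1.3×10⁻⁵×2.8401 − 8.49×10⁻⁷×2.8548 = 3.44975748×10⁻⁵ m/K
ΔT = 1.47×10⁻² / 3.44975748×10⁻⁵ = 426.117 K
T = 13.1 + 426.117 = 439.217 °C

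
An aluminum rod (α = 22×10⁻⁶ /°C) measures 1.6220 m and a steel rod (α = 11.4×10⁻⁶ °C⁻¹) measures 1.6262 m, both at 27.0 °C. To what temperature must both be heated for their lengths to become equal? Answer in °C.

Equal length when α₁L₁ΔT − α₂L₂ΔT = L₂ − L₁ = 4.20×10⁻³ m
α₁L₁ = 3.5684×10⁻⁵, α₂L₂ = 1.853868×10⁻⁵ → Δ(αL) = 1.714532×10⁻⁵ m/K
ΔT = 4.20×10⁻³ / 1.714532×10⁻⁵ = 244.965 K, so T = 27.0 + 244.965 = 271.965 °C

T = 272.0 °C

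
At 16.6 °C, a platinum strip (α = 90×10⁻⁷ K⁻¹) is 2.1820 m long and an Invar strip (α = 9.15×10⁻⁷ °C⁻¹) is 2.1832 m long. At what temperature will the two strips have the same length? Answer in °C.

T = 84.63 °C

L₁(1 + α₁ΔT) = L₂(1 + α₂ΔT) ⇒ ΔT = (L₂ − L₁)/(α₁L₁ − α₂L₂)
L₂ − L₁ = 2.1832 − 2.1820 = 1.20×10⁻³ m
α₁L₁ − α₂L₂ = 90×10⁻⁷×2.1820 − 9.15×10⁻⁷×2.1832 = 1.7640372×10⁻⁵ m/K
ΔT = 1.20×10⁻³ / 1.7640372×10⁻⁵ = 68.0258 K
T = 16.6 + 68.0258 = 84.6258 °C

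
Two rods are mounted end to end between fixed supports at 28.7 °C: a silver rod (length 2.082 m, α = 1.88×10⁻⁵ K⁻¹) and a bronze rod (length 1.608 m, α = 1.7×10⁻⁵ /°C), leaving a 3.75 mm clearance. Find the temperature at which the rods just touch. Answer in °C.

T = 85.1 °C

α₁L₁ = 3.91416×10⁻⁵ m/K, α₂L₂ = 2.7336×10⁻⁵ m/K → total 6.64776×10⁻⁵ m/K
ΔT = g/(α₁L₁+α₂L₂) = 3.75×10⁻³ / 6.64776×10⁻⁵ = 56.410 K
T = 28.7 + 56.410 = 85.110 °C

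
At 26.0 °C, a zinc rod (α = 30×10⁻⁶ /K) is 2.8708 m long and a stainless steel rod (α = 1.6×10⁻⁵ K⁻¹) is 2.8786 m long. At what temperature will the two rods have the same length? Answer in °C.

T = 220.7 °C

L₁(1 + α₁ΔT) = L₂(1 + α₂ΔT) ⇒ ΔT = (L₂ − L₁)/(α₁L₁ − α₂L₂)
L₂ − L₁ = 2.8786 − 2.8708 = 7.80×10⁻³ m
α₁L₁ − α₂L₂ = 30×10⁻⁶×2.8708 − 1.6×10⁻⁵×2.8786 = 4.00664×10⁻⁵ m/K
ΔT = 7.80×10⁻³ / 4.00664×10⁻⁵ = 194.677 K
T = 26.0 + 194.677 = 220.677 °C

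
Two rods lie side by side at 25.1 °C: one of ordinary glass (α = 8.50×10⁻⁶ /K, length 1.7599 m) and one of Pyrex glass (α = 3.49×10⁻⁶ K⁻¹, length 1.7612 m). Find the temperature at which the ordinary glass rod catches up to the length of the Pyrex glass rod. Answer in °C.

T = 172.6 °C

L₁(1 + α₁ΔT) = L₂(1 + α₂ΔT) ⇒ ΔT = (L₂ − L₁)/(α₁L₁ − α₂L₂)
L₂ − L₁ = 1.7612 − 1.7599 = 1.30×10⁻³ m
α₁L₁ − α₂L₂ = 8.50×10⁻⁶×1.7599 − 3.49×10⁻⁶×1.7612 = 8.812562×10⁻⁶ m/K
ΔT = 1.30×10⁻³ / 8.812562×10⁻⁶ = 147.517 K
T = 25.1 + 147.517 = 172.617 °C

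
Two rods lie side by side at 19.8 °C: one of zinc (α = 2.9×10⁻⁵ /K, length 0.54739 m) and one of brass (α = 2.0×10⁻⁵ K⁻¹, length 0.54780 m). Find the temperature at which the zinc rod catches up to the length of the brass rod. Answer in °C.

Equal length when α₁L₁ΔT − α₂L₂ΔT = L₂ − L₁ = 4.10×10⁻⁴ m
α₁L₁ = 1.587431×10⁻⁵, α₂L₂ = 1.0956×10⁻⁵ → Δ(αL) = 4.91831×10⁻⁶ m/K
ΔT = 4.10×10⁻⁴ / 4.91831×10⁻⁶ = 83.362 K, so T = 19.8 + 83.362 = 103.162 °C

T = 103.2 °C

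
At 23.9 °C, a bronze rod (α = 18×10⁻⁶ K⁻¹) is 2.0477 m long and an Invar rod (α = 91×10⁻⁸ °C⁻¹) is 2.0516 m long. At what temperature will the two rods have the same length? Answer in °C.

Equal length when α₁L₁ΔT − α₂L₂ΔT = L₂ − L₁ = 3.90×10⁻³ m
α₁L₁ = 3.68586×10⁻⁵, α₂L₂ = 1.866956×10⁻⁶ → Δ(αL) = 3.4991644×10⁻⁵ m/K
ΔT = 3.90×10⁻³ / 3.4991644×10⁻⁵ = 111.455 K, so T = 23.9 + 111.455 = 135.355 °C

T = 135.4 °C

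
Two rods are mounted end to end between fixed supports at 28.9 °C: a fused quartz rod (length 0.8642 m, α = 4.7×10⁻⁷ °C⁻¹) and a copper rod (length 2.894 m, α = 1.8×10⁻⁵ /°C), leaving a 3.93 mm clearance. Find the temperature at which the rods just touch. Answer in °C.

α₁L₁ = 4.06174×10⁻⁷ m/K, α₂L₂ = 5.2092×10⁻⁵ m/K → total 5.2498174×10⁻⁵ m/K
ΔT = g/(α₁L₁+α₂L₂) = 3.93×10⁻³ / 5.2498174×10⁻⁵ = 74.86 K
T = 28.9 + 74.86 = 103.76 °C

T = 104 °C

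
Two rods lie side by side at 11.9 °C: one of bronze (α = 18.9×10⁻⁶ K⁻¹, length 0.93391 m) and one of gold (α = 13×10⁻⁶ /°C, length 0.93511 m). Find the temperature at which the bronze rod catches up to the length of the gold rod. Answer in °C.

T = 230.3 °C

Equal length when α₁L₁ΔT − α₂L₂ΔT = L₂ − L₁ = 1.20×10⁻³ m
α₁L₁ = 1.7650899×10⁻⁵, α₂L₂ = 1.215643×10⁻⁵ → Δ(αL) = 5.494469×10⁻⁶ m/K
ΔT = 1.20×10⁻³ / 5.494469×10⁻⁶ = 218.401 K, so T = 11.9 + 218.401 = 230.301 °C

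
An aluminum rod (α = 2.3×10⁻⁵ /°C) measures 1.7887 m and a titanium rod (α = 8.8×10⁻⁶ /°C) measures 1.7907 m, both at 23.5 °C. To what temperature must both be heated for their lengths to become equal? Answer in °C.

T = 102.3 °C

Equal length when α₁L₁ΔT − α₂L₂ΔT = L₂ − L₁ = 2.00×10⁻³ m
α₁L₁ = 4.11401×10⁻⁵, α₂L₂ = 1.575816×10⁻⁵ → Δ(αL) = 2.538194×10⁻⁵ m/K
ΔT = 2.00×10⁻³ / 2.538194×10⁻⁵ = 78.796 K, so T = 23.5 + 78.796 = 102.296 °C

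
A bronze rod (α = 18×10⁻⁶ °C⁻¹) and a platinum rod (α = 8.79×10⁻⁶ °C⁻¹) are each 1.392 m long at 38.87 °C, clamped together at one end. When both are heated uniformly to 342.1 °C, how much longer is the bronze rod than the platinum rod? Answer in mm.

3.89 mm

ΔT = 303.23 K
bronze: ΔL = 18×10⁻⁶ × 1.392 m × 303.23 = 7.5977×10⁻³ m = 7.5977 mm
platinum: ΔL = 8.79×10⁻⁶ × 1.392 m × 303.23 = 3.7102×10⁻³ m = 3.7102 mm
difference = 7.5977 − 3.7102 = 3.8875 mm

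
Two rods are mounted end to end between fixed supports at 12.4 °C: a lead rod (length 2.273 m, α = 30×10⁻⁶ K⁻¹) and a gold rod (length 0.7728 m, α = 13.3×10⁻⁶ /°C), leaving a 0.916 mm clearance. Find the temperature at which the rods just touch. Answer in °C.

α₁L₁ = 6.819×10⁻⁵ m/K, α₂L₂ = 1.027824×10⁻⁵ m/K → total 7.846824×10⁻⁵ m/K
ΔT = g/(α₁L₁+α₂L₂) = 9.16×10⁻⁴ / 7.846824×10⁻⁵ = 11.674 K
T = 12.4 + 11.674 = 24.074 °C

T = 24.1 °C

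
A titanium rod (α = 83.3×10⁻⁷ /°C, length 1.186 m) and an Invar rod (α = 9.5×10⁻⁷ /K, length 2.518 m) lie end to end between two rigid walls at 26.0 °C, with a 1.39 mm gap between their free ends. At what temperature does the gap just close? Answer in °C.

T = 139 °C

Gap closes when ΔL₁ + ΔL₂ = 1.39 mm = 1.39×10⁻³ m
(α₁L₁ + α₂L₂)ΔT = g
α₁L₁ + α₂L₂ = 83.3×10⁻⁷×1.186 + 9.5×10⁻⁷×2.518 = 1.227148×10⁻⁵ m/K
ΔT = 1.39×10⁻³ / 1.227148×10⁻⁵ = 113.27 K
T = 26.0 + 113.27 = 139.27 °C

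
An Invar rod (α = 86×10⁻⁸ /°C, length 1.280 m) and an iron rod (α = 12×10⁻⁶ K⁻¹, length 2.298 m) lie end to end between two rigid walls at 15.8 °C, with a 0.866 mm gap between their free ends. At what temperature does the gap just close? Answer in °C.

T = 46.0 °C

Gap closes when ΔL₁ + ΔL₂ = 0.866 mm = 8.66×10⁻⁴ m
(α₁L₁ + α₂L₂)ΔT = g
α₁L₁ + α₂L₂ = 86×10⁻⁸×1.280 + 12×10⁻⁶×2.298 = 2.86768×10⁻⁵ m/K
ΔT = 8.66×10⁻⁴ / 2.86768×10⁻⁵ = 30.199 K
T = 15.8 + 30.199 = 45.999 °C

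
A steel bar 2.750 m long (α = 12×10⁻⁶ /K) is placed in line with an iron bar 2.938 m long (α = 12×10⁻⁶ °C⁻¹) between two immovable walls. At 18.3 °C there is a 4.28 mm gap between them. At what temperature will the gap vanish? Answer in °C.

T = 81.0 °C

α₁L₁ = 3.300×10⁻⁵ m/K, α₂L₂ = 3.5256×10⁻⁵ m/K → total 6.8256×10⁻⁵ m/K
ΔT = g/(α₁L₁+α₂L₂) = 4.28×10⁻³ / 6.8256×10⁻⁵ = 62.705 K
T = 18.3 + 62.705 = 81.005 °C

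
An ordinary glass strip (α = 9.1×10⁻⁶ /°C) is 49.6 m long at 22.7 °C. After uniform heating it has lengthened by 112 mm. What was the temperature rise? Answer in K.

ΔT = 248 K

ΔL = αL₀ΔT ⇒ ΔT = ΔL / (αL₀)
ΔT = 112×10⁻³ m / (9.1×10⁻⁶ × 49.6 m) = 248.14 K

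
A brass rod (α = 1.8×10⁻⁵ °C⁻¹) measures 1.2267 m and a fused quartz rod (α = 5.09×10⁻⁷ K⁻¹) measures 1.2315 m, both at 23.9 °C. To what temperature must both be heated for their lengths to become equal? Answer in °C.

L₁(1 + α₁ΔT) = L₂(1 + α₂ΔT) ⇒ ΔT = (L₂ − L₁)/(α₁L₁ − α₂L₂)
L₂ − L₁ = 1.2315 − 1.2267 = 4.80×10⁻³ m
α₁L₁ − α₂L₂ = 1.8×10⁻⁵×1.2267 − 5.09×10⁻⁷×1.2315 = 2.14537665×10⁻⁵ m/K
ΔT = 4.80×10⁻³ / 2.14537665×10⁻⁵ = 223.737 K
T = 23.9 + 223.737 = 247.637 °C

T = 247.6 °C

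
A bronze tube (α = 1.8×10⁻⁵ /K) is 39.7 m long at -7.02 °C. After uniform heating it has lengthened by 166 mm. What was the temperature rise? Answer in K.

ΔL = αL₀ΔT ⇒ ΔT = ΔL / (αL₀)
ΔT = 166×10⁻³ m / (1.8×10⁻⁵ × 39.7 m) = 232.30 K

ΔT = 232 K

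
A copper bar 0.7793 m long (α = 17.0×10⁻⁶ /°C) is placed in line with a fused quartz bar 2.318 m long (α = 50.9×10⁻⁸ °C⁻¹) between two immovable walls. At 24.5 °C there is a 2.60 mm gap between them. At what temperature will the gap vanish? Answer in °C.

Gap closes when ΔL₁ + ΔL₂ = 2.60 mm = 2.60×10⁻³ m
(α₁L₁ + α₂L₂)ΔT = g
α₁L₁ + α₂L₂ = 17.0×10⁻⁶×0.7793 + 50.9×10⁻⁸×2.318 = 1.4427962×10⁻⁵ m/K
ΔT = 2.60×10⁻³ / 1.4427962×10⁻⁵ = 180.21 K
T = 24.5 + 180.21 = 204.71 °C

T = 205 °C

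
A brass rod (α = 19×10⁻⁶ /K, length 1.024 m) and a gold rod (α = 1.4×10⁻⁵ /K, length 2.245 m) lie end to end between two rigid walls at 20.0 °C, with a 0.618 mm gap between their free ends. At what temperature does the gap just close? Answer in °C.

α₁L₁ = 1.9456×10⁻⁵ m/K, α₂L₂ = 3.143×10⁻⁵ m/K → total 5.0886×10⁻⁵ m/K
ΔT = g/(α₁L₁+α₂L₂) = 6.18×10⁻⁴ / 5.0886×10⁻⁵ = 12.145 K
T = 20.0 + 12.145 = 32.145 °C

T = 32.1 °C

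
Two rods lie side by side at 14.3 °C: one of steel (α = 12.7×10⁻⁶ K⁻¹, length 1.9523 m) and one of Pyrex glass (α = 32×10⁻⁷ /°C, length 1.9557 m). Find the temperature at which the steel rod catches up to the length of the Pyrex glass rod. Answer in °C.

T = 197.7 °C

L₁(1 + α₁ΔT) = L₂(1 + α₂ΔT) ⇒ ΔT = (L₂ − L₁)/(α₁L₁ − α₂L₂)
L₂ − L₁ = 1.9557 − 1.9523 = 3.40×10⁻³ m
α₁L₁ − α₂L₂ = 12.7×10⁻⁶×1.9523 − 32×10⁻⁷×1.9557 = 1.853597×10⁻⁵ m/K
ΔT = 3.40×10⁻³ / 1.853597×10⁻⁵ = 183.427 K
T = 14.3 + 183.427 = 197.727 °C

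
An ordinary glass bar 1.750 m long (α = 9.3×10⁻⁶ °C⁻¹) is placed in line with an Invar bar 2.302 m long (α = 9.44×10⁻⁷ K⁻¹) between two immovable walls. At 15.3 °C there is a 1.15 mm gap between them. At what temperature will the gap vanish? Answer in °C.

Gap closes when ΔL₁ + ΔL₂ = 1.15 mm = 1.15×10⁻³ m
(α₁L₁ + α₂L₂)ΔT = g
α₁L₁ + α₂L₂ = 9.3×10⁻⁶×1.750 + 9.44×10⁻⁷×2.302 = 1.8448088×10⁻⁵ m/K
ΔT = 1.15×10⁻³ / 1.8448088×10⁻⁵ = 62.337 K
T = 15.3 + 62.337 = 77.637 °C

T = 77.6 °C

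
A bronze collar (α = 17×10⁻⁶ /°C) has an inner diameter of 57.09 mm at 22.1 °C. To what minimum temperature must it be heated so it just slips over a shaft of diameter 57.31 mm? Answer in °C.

Required Δd = 57.31 − 57.09 = 0.22 mm
Δd = αd₀ΔT ⇒ ΔT = Δd/(αd₀) = 0.22 / (17×10⁻⁶ × 57.09) = 226.68 K
T_min = 22.1 + 226.68 = 248.78 °C

T = 249 °C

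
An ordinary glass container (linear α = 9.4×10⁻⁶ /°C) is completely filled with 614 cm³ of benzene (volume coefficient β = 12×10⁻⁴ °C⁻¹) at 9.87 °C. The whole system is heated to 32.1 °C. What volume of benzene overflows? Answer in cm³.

The container also expands: β_container ≈ 3α = 2.82×10⁻⁵ /K
Net overflow = V₀(β_liq − 3α_cont)ΔT
β − 3α = 1.20×10⁻³ − 2.82×10⁻⁵ = 1.1718×10⁻³ /K; ΔT = 22.23 K
ΔV = 614 × 1.1718×10⁻³ × 22.23 = 16.0 cm³

16.0 cm³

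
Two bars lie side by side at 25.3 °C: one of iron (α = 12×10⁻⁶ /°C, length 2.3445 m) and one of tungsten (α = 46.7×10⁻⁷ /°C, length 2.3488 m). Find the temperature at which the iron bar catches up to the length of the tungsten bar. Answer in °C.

L₁(1 + α₁ΔT) = L₂(1 + α₂ΔT) ⇒ ΔT = (L₂ − L₁)/(α₁L₁ − α₂L₂)
L₂ − L₁ = 2.3488 − 2.3445 = 4.30×10⁻³ m
α₁L₁ − α₂L₂ = 12×10⁻⁶×2.3445 − 46.7×10⁻⁷×2.3488 = 1.7165104×10⁻⁵ m/K
ΔT = 4.30×10⁻³ / 1.7165104×10⁻⁵ = 250.508 K
T = 25.3 + 250.508 = 275.808 °C

T = 275.8 °C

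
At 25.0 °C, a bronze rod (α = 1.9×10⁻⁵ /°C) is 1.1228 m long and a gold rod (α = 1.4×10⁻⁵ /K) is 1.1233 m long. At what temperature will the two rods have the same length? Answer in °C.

L₁(1 + α₁ΔT) = L₂(1 + α₂ΔT) ⇒ ΔT = (L₂ − L₁)/(α₁L₁ − α₂L₂)
L₂ − L₁ = 1.1233 − 1.1228 = 5.00×10⁻⁴ m
α₁L₁ − α₂L₂ = 1.9×10⁻⁵×1.1228 − 1.4×10⁻⁵×1.1233 = 5.607×10⁻⁶ m/K
ΔT = 5.00×10⁻⁴ / 5.607×10⁻⁶ = 89.174 K
T = 25.0 + 89.174 = 114.174 °C

T = 114.2 °C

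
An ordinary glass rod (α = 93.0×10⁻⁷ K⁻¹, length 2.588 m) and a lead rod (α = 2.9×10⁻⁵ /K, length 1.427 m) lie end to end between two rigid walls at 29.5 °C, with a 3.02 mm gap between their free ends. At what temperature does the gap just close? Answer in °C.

T = 75.6 °C

Gap closes when ΔL₁ + ΔL₂ = 3.02 mm = 3.02×10⁻³ m
(α₁L₁ + α₂L₂)ΔT = g
α₁L₁ + α₂L₂ = 93.0×10⁻⁷×2.588 + 2.9×10⁻⁵×1.427 = 6.54514×10⁻⁵ m/K
ΔT = 3.02×10⁻³ / 6.54514×10⁻⁵ = 46.141 K
T = 29.5 + 46.141 = 75.641 °C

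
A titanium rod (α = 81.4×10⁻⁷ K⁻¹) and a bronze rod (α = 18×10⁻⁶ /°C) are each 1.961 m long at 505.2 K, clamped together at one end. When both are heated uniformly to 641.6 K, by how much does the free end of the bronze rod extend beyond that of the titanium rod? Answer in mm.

ΔT = 136.4 K
titanium: ΔL = 81.4×10⁻⁷ × 1.961 m × 136.4 = 2.1773×10⁻³ m = 2.1773 mm
bronze: ΔL = 18×10⁻⁶ × 1.961 m × 136.4 = 4.8146×10⁻³ m = 4.8146 mm
difference = 4.8146 − 2.1773 = 2.6373 mm

2.64 mm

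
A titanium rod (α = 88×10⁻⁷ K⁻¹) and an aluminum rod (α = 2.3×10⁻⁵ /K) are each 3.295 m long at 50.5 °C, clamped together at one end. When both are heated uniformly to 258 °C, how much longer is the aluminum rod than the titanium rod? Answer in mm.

9.71 mm

ΔT = 207.5 K
titanium: ΔL = 88×10⁻⁷ × 3.295 m × 207.5 = 6.0167×10⁻³ m = 6.0167 mm
aluminum: ΔL = 2.3×10⁻⁵ × 3.295 m × 207.5 = 1.5725×10⁻² m = 15.725 mm
difference = 15.725 − 6.0167 = 9.7083 mm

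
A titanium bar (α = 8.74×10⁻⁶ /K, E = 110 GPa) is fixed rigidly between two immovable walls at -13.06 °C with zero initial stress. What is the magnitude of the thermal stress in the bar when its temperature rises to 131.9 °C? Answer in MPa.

σ = 139 MPa

Fully constrained: the free strain ε = αΔT is blocked, so σ = Eε = EαΔT.
|ΔT| = 144.96 K
σ = 110×10⁹ × 8.74×10⁻⁶ × 144.96 = 1.39×10⁸ Pa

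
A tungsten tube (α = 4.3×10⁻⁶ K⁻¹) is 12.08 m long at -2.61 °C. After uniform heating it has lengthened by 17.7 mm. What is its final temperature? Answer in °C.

T = 338 °C

ΔL = αL₀ΔT ⇒ ΔT = ΔL / (αL₀)
ΔT = 17.7×10⁻³ m / (4.3×10⁻⁶ × 12.08 m) = 340.75 K
T = -2.61 + 340.75 = 338.14 °C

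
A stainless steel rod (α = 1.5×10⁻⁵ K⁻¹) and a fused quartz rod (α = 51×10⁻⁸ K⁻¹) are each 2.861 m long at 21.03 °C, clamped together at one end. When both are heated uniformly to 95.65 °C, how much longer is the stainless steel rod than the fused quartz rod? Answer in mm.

ΔT = 74.62 K
stainless steel: ΔL = 1.5×10⁻⁵ × 2.861 m × 74.62 = 3.2023×10⁻³ m = 3.2023 mm
fused quartz: ΔL = 51×10⁻⁸ × 2.861 m × 74.62 = 1.0888×10⁻⁴ m = 0.10888 mm
difference = 3.2023 − 0.10888 = 3.09342 mm

3.09 mm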